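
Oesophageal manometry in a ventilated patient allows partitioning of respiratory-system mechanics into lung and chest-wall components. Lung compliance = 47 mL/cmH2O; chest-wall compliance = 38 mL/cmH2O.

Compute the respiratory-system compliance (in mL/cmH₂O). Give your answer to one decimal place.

21.0

Lung and chest wall are elastances in series: 1/Crs = 1/CL + 1/Ccw.
1/Crs = 1/47 + 1/38 = 0.04759.
Crs = 21.013 mL/cmH2O.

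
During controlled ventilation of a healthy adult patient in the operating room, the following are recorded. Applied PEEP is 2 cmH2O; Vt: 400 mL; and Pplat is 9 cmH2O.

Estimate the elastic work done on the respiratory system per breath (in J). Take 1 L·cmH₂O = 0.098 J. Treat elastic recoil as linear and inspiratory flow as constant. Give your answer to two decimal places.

0.14

Elastic work ≈ ½ × (Pplat − PEEP) × Vt = 0.5 × (9 − 2) × 0.400 L = 0.5 × 7.0 × 0.400 = 1.4 L·cmH2O.
× 0.098 J/(L·cmH2O) → 0.1372 J.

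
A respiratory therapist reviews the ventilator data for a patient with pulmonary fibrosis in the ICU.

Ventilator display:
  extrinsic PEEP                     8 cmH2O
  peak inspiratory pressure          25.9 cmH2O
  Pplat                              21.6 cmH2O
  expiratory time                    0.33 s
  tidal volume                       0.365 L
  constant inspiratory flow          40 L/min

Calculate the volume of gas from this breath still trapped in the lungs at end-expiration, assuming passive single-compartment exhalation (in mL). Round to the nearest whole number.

Flow: 40 L/min ÷ 60 = 0.6667 L/s.
R = (PIP − Pplat)/V̇ = (25.9 − 21.6) / 0.6667 = 4.3/0.6667 = 6.45 cmH2O·s/L.
C = Vt/(Pplat − PEEP) = 365.0 / (21.6 − 8) = 365.0/13.6 = 26.838 mL/cmH2O.
τ = R × C = 6.45 × 0.02684 L/cmH2O = 0.1731 s.
Fraction remaining = e^(−Te/τ) = e^(−0.33/0.1731) = 0.1486.
Trapped volume = 365.0 × 0.1486 = 54.239 mL.

54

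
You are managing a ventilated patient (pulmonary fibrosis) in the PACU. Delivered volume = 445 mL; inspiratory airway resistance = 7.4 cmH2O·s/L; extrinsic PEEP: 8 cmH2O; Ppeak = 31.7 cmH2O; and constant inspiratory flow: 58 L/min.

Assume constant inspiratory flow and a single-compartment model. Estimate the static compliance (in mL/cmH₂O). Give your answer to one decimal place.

Flow: 58 L/min ÷ 60 = 0.9667 L/s.
Equation of motion (constant flow): PIP = Vt/C + R·V̇ + PEEP.
Vt/C = PIP − R·V̇ − PEEP = 31.7 − 7.4×0.9667 − 8 = 31.7 − 7.154 − 8 = 16.546 cmH2O.
C = Vt / 16.546 = 445 / 16.546 = 26.895 mL/cmH2O.

26.9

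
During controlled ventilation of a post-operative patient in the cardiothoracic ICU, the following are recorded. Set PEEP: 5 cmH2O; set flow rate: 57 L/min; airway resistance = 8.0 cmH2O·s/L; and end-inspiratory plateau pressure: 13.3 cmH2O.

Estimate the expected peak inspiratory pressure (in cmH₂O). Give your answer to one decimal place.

Flow: 57 L/min ÷ 60 = 0.95 L/s.
PIP = Pplat + Raw × flow = 13.3 + 8.0 × 0.95 = 13.3 + 7.6 = 20.9 cmH2O.

20.9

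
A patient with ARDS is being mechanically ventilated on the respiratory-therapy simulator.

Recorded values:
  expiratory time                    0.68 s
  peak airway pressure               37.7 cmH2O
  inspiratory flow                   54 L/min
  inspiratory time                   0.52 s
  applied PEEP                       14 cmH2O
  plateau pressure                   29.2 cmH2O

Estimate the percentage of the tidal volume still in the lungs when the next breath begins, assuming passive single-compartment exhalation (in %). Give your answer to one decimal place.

9.6

Flow: 54 L/min ÷ 60 = 0.9 L/s.
Vt = flow × Ti = 0.9 L/s × 0.52 s × 1000 mL/L = 468.0 mL.
R = (PIP − Pplat)/V̇ = (37.7 − 29.2) / 0.9 = 8.5/0.9 = 9.444 cmH2O·s/L.
C = Vt/(Pplat − PEEP) = 468.0 / (29.2 − 14) = 468.0/15.2 = 30.789 mL/cmH2O.
τ = R × C = 9.444 × 0.03079 L/cmH2O = 0.2908 s.
Fraction remaining at end-expiration = e^(−Te/τ) = e^(−0.68/0.2908) = 0.09648 → 9.648%.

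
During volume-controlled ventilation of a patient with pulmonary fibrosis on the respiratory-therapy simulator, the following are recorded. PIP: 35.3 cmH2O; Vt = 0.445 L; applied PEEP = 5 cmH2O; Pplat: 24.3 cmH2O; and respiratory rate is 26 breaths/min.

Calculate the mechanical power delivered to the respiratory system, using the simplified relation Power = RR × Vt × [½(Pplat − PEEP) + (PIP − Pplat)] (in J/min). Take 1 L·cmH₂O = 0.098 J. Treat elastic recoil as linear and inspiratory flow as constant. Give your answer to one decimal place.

23.4

Per-breath work = Vt × [½(Pplat−PEEP) + (PIP−Pplat)] = 0.445 × [0.5×19.3 + 11.0] = 0.445 × 20.65 = 9.189 L·cmH2O.
Power = 26 × 9.189 = 238.91 L·cmH2O/min.
× 0.098 J/(L·cmH2O) → 23.413 J/min.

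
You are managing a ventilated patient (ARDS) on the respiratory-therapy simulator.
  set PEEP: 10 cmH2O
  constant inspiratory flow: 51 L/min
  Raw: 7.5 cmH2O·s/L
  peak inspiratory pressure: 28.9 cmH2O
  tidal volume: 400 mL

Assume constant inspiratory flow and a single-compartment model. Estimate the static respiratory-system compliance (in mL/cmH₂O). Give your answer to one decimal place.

31.9

Flow: 51 L/min ÷ 60 = 0.85 L/s.
Equation of motion (constant flow): PIP = Vt/C + R·V̇ + PEEP.
Vt/C = PIP − R·V̇ − PEEP = 28.9 − 7.5×0.85 − 10 = 28.9 − 6.375 − 10 = 12.525 cmH2O.
C = Vt / 12.525 = 400 / 12.525 = 31.936 mL/cmH2O.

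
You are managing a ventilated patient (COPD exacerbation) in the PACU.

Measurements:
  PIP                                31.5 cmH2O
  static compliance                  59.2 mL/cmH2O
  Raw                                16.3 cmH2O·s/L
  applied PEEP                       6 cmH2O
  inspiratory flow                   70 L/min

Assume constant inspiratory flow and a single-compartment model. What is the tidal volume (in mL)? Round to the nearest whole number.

Flow: 70 L/min ÷ 60 = 1.1667 L/s.
Equation of motion (constant flow): PIP = Vt/C + R·V̇ + PEEP.
Vt/C = PIP − R·V̇ − PEEP = 31.5 − 19.017 − 6 = 6.483 cmH2O.
Vt = C × 6.483 = 59.2 × 6.483 = 383.79 mL.

384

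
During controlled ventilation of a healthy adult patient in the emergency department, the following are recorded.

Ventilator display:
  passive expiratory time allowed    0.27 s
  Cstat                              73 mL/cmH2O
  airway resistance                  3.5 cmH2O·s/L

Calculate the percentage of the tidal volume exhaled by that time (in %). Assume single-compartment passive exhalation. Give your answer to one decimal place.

65.2

τ = R × C = 3.5 × 73 mL/cmH2O = 3.5 × 0.073 L/cmH2O = 0.2555 s.
Passive exhalation: V(t)/V₀ = e^(−t/τ) = e^(−0.27/0.2555) = 0.3476.
Fraction exhaled = 1 − 0.3476 = 0.6524 → 65.24%.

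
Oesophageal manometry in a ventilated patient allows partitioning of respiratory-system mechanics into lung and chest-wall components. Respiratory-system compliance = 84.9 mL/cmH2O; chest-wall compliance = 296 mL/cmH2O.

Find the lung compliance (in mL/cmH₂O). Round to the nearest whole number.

1/CL = 1/Crs − 1/Ccw.
1/CL = 1/84.9 − 1/296 = 0.0084.
CL = 119.05 mL/cmH2O.

119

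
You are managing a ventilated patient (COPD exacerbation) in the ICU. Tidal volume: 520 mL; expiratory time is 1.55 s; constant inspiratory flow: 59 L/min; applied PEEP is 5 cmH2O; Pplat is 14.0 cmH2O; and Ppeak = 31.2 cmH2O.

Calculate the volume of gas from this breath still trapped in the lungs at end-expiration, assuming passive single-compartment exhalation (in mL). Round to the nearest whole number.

Flow: 59 L/min ÷ 60 = 0.9833 L/s.
R = (PIP − Pplat)/V̇ = (31.2 − 14.0) / 0.9833 = 17.2/0.9833 = 17.492 cmH2O·s/L.
C = Vt/(Pplat − PEEP) = 520.0 / (14.0 − 5) = 520.0/9.0 = 57.778 mL/cmH2O.
τ = R × C = 17.492 × 0.05778 L/cmH2O = 1.011 s.
Fraction remaining = e^(−Te/τ) = e^(−1.55/1.011) = 0.2159.
Trapped volume = 520.0 × 0.2159 = 112.27 mL.

112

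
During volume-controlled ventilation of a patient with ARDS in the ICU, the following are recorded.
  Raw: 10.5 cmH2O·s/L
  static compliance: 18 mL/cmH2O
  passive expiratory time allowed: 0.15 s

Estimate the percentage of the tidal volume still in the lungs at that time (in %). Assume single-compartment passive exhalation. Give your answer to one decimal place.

45.2

τ = R × C = 10.5 × 18 mL/cmH2O = 10.5 × 0.018 L/cmH2O = 0.189 s.
Passive exhalation: V(t)/V₀ = e^(−t/τ) = e^(−0.15/0.189) = 0.4522.
Fraction remaining = 0.4522 → 45.22%.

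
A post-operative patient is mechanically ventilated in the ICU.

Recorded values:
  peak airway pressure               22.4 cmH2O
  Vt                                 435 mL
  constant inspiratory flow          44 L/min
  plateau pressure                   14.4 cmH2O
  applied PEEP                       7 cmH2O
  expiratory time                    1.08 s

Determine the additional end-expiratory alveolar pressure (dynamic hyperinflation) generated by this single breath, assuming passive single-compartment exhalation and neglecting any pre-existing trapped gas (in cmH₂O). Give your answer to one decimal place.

1.4

Flow: 44 L/min ÷ 60 = 0.7333 L/s.
R = (PIP − Pplat)/V̇ = (22.4 − 14.4) / 0.7333 = 8.0/0.7333 = 10.91 cmH2O·s/L.
C = Vt/(Pplat − PEEP) = 435.0 / (14.4 − 7) = 435.0/7.4 = 58.784 mL/cmH2O.
τ = R × C = 10.91 × 0.05878 L/cmH2O = 0.6413 s.
Fraction remaining = e^(−Te/τ) = e^(−1.08/0.6413) = 0.1856; trapped volume = 435.0 × 0.1856 = 80.736 mL.
Additional alveolar pressure from trapping ≈ V_trapped / C = 80.736 / 58.784 = 1.373 cmH2O.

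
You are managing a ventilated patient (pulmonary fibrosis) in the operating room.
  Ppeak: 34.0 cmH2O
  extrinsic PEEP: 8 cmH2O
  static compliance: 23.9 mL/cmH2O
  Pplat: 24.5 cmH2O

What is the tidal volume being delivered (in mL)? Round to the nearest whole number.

394

Vt = Cstat × (Pplat − PEEP) = 23.9 × (24.5 − 8) = 23.9 × 16.5 = 394.35 mL.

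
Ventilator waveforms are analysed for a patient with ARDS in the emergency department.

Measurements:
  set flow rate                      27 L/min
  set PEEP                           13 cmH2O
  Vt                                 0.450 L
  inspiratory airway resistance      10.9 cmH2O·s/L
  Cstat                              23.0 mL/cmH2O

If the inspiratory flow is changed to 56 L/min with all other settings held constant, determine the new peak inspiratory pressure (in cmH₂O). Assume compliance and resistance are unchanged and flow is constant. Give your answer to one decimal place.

Flow: 27 L/min ÷ 60 = 0.45 L/s.
New flow: 56 L/min ÷ 60 = 0.9333 L/s.
PIP = Vt/C + R·V̇ + PEEP (constant-flow equation of motion).
Only the resistive term changes: ΔPIP = R × ΔV̇ = 10.9 × (0.9333 − 0.45) = 10.9 × 0.4833 = 5.268 cmH2O.
Original PIP = 450/23.0 + 10.9×0.45 + 13 = 37.47 cmH2O; new PIP = 37.47 + (5.268) = 42.738 cmH2O.

42.7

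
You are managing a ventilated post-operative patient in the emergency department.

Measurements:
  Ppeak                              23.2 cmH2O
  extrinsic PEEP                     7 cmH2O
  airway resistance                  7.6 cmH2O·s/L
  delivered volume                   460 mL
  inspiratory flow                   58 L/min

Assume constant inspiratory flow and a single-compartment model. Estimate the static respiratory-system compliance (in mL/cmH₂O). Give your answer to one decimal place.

Flow: 58 L/min ÷ 60 = 0.9667 L/s.
Equation of motion (constant flow): PIP = Vt/C + R·V̇ + PEEP.
Vt/C = PIP − R·V̇ − PEEP = 23.2 − 7.6×0.9667 − 7 = 23.2 − 7.347 − 7 = 8.853 cmH2O.
C = Vt / 8.853 = 460 / 8.853 = 51.96 mL/cmH2O.

52.0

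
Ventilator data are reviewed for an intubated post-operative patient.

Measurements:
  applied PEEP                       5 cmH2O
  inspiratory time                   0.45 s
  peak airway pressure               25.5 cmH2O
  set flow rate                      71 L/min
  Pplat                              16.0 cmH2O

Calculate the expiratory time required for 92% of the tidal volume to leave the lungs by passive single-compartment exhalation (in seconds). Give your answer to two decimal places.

0.98

Flow: 71 L/min ÷ 60 = 1.1833 L/s.
Vt = flow × Ti = 1.1833 L/s × 0.45 s × 1000 mL/L = 532.49 mL.
R = (PIP − Pplat)/V̇ = (25.5 − 16.0) / 1.1833 = 9.5/1.1833 = 8.028 cmH2O·s/L.
C = Vt/(Pplat − PEEP) = 532.49 / (16.0 − 5) = 532.49/11.0 = 48.408 mL/cmH2O.
τ = R × C = 8.028 × 0.04841 L/cmH2O = 0.3886 s.
t = −τ·ln(1 − 0.92) = −0.3886·ln(0.08) = 0.9815 s.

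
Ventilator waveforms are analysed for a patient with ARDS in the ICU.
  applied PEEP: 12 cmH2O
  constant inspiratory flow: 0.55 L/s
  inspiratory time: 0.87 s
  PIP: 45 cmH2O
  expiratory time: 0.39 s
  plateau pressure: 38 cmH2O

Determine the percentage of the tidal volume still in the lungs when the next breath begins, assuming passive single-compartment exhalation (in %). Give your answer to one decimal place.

Vt = flow × Ti = 0.55 L/s × 0.87 s × 1000 mL/L = 478.5 mL.
R = (PIP − Pplat)/V̇ = (45 − 38) / 0.55 = 7.0/0.55 = 12.727 cmH2O·s/L.
C = Vt/(Pplat − PEEP) = 478.5 / (38 − 12) = 478.5/26.0 = 18.404 mL/cmH2O.
τ = R × C = 12.727 × 0.0184 L/cmH2O = 0.2342 s.
Fraction remaining at end-expiration = e^(−Te/τ) = e^(−0.39/0.2342) = 0.1891 → 18.91%.

18.9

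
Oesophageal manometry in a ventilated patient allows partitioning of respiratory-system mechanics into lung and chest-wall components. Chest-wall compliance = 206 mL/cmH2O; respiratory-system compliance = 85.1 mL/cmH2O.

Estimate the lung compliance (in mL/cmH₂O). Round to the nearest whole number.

145

1/CL = 1/Crs − 1/Ccw.
1/CL = 1/85.1 − 1/206 = 0.006897.
CL = 144.99 mL/cmH2O.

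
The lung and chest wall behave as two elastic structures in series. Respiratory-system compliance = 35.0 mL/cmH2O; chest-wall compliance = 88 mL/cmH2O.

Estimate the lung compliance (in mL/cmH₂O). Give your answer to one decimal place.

1/CL = 1/Crs − 1/Ccw.
1/CL = 1/35.0 − 1/88 = 0.01721.
CL = 58.106 mL/cmH2O.

58.1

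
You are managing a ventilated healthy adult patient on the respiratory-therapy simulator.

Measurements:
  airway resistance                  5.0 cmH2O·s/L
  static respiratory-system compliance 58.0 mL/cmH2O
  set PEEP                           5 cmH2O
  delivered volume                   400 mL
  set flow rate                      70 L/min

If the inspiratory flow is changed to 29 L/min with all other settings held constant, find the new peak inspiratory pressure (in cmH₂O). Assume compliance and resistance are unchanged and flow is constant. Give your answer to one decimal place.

Flow: 70 L/min ÷ 60 = 1.1667 L/s.
New flow: 29 L/min ÷ 60 = 0.4833 L/s.
PIP = Vt/C + R·V̇ + PEEP (constant-flow equation of motion).
Only the resistive term changes: ΔPIP = R × ΔV̇ = 5.0 × (0.4833 − 1.1667) = 5.0 × -0.6834 = -3.417 cmH2O.
Original PIP = 400/58.0 + 5.0×1.1667 + 5 = 17.73 cmH2O; new PIP = 17.73 + (-3.417) = 14.313 cmH2O.

14.3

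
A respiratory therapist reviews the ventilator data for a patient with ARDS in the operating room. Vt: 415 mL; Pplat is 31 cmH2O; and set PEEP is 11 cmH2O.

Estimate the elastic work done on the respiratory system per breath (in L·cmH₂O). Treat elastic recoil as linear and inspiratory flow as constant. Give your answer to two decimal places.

Elastic work ≈ ½ × (Pplat − PEEP) × Vt = 0.5 × (31 − 11) × 0.415 L = 0.5 × 20.0 × 0.415 = 4.15 L·cmH2O.

4.15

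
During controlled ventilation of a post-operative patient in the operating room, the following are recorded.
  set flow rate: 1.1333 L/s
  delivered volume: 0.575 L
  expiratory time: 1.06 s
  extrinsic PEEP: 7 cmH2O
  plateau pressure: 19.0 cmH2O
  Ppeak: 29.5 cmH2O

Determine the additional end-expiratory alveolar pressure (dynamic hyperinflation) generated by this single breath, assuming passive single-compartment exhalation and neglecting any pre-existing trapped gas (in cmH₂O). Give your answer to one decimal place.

1.1

R = (PIP − Pplat)/V̇ = (29.5 − 19.0) / 1.1333 = 10.5/1.1333 = 9.265 cmH2O·s/L.
C = Vt/(Pplat − PEEP) = 575.0 / (19.0 − 7) = 575.0/12.0 = 47.917 mL/cmH2O.
τ = R × C = 9.265 × 0.04792 L/cmH2O = 0.444 s.
Fraction remaining = e^(−Te/τ) = e^(−1.06/0.444) = 0.09187; trapped volume = 575.0 × 0.09187 = 52.825 mL.
Additional alveolar pressure from trapping ≈ V_trapped / C = 52.825 / 47.917 = 1.102 cmH2O.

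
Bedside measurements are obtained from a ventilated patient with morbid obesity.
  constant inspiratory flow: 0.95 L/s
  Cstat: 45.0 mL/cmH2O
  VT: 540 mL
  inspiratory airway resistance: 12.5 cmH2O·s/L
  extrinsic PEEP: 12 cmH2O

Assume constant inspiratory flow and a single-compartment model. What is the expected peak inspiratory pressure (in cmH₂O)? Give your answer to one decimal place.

Equation of motion (constant flow): PIP = Vt/C + R·V̇ + PEEP.
PIP = 540/45.0 + 12.5×0.95 + 12 = 12.0 + 11.875 + 12 = 35.875 cmH2O.

35.9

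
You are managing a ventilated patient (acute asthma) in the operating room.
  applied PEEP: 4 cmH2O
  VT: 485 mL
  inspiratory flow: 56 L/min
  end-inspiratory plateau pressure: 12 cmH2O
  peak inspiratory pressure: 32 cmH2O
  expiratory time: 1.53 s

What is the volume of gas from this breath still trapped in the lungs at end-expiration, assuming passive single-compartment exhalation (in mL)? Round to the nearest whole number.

149

Flow: 56 L/min ÷ 60 = 0.9333 L/s.
R = (PIP − Pplat)/V̇ = (32 − 12) / 0.9333 = 20.0/0.9333 = 21.429 cmH2O·s/L.
C = Vt/(Pplat − PEEP) = 485.0 / (12 − 4) = 485.0/8.0 = 60.625 mL/cmH2O.
τ = R × C = 21.429 × 0.06063 L/cmH2O = 1.299 s.
Fraction remaining = e^(−Te/τ) = e^(−1.53/1.299) = 0.3079.
Trapped volume = 485.0 × 0.3079 = 149.33 mL.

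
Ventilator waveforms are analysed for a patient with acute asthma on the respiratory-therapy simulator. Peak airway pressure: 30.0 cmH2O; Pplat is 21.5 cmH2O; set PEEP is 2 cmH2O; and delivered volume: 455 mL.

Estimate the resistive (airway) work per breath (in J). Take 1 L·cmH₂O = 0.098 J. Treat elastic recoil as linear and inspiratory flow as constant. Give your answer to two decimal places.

With constant inspiratory flow the resistive pressure is constant at PIP − Pplat = 30.0 − 21.5 = 8.5 cmH2O, so resistive work = 8.5 × 0.455 = 3.868 L·cmH2O.
× 0.098 J/(L·cmH2O) → 0.3791 J.

0.38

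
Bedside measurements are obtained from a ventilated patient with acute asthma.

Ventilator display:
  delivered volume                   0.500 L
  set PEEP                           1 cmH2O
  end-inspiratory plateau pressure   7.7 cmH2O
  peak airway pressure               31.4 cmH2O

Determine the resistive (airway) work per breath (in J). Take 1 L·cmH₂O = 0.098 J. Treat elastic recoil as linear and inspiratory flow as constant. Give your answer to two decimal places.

With constant inspiratory flow the resistive pressure is constant at PIP − Pplat = 31.4 − 7.7 = 23.7 cmH2O, so resistive work = 23.7 × 0.500 = 11.85 L·cmH2O.
× 0.098 J/(L·cmH2O) → 1.161 J.

1.16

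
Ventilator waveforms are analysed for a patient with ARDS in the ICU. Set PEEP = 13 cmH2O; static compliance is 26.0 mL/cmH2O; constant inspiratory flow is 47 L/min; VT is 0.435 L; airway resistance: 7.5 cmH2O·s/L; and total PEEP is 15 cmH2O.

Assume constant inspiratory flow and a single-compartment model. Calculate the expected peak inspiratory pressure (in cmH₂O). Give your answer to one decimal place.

37.6

Flow: 47 L/min ÷ 60 = 0.7833 L/s.
Total PEEP = 15 cmH2O (set 13 + intrinsic 2); this is the baseline alveolar pressure.
Equation of motion (constant flow): PIP = Vt/C + R·V̇ + PEEP.
PIP = 435/26.0 + 7.5×0.7833 + 15 = 16.731 + 5.875 + 15 = 37.606 cmH2O.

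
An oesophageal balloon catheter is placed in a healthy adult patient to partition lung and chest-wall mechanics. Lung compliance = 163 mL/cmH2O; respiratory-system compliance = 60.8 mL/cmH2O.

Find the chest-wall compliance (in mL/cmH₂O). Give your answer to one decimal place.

97.0

1/Ccw = 1/Crs − 1/CL.
1/Ccw = 1/60.8 − 1/163 = 0.01031.
Ccw = 96.993 mL/cmH2O.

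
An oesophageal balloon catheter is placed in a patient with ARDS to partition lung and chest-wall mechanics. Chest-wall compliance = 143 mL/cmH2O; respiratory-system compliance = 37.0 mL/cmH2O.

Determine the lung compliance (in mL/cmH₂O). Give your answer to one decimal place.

49.9

1/CL = 1/Crs − 1/Ccw.
1/CL = 1/37.0 − 1/143 = 0.02003.
CL = 49.925 mL/cmH2O.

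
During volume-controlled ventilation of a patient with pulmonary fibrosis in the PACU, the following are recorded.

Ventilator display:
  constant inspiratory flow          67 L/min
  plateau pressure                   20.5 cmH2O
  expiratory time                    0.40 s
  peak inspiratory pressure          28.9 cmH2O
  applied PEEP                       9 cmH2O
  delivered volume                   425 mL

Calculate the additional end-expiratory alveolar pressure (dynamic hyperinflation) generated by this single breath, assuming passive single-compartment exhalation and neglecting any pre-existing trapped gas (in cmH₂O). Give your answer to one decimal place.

Flow: 67 L/min ÷ 60 = 1.1167 L/s.
R = (PIP − Pplat)/V̇ = (28.9 − 20.5) / 1.1167 = 8.4/1.1167 = 7.522 cmH2O·s/L.
C = Vt/(Pplat − PEEP) = 425.0 / (20.5 − 9) = 425.0/11.5 = 36.957 mL/cmH2O.
τ = R × C = 7.522 × 0.03696 L/cmH2O = 0.278 s.
Fraction remaining = e^(−Te/τ) = e^(−0.40/0.278) = 0.2372; trapped volume = 425.0 × 0.2372 = 100.81 mL.
Additional alveolar pressure from trapping ≈ V_trapped / C = 100.81 / 36.957 = 2.728 cmH2O.

2.7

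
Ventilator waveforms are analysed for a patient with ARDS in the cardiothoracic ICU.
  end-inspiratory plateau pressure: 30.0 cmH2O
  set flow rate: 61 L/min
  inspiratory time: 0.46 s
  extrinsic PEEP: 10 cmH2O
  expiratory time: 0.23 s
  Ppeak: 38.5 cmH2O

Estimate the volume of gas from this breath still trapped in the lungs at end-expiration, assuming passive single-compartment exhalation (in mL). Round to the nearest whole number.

Flow: 61 L/min ÷ 60 = 1.0167 L/s.
Vt = flow × Ti = 1.0167 L/s × 0.46 s × 1000 mL/L = 467.68 mL.
R = (PIP − Pplat)/V̇ = (38.5 − 30.0) / 1.0167 = 8.5/1.0167 = 8.36 cmH2O·s/L.
C = Vt/(Pplat − PEEP) = 467.68 / (30.0 − 10) = 467.68/20.0 = 23.384 mL/cmH2O.
τ = R × C = 8.36 × 0.02338 L/cmH2O = 0.1955 s.
Fraction remaining = e^(−Te/τ) = e^(−0.23/0.1955) = 0.3084.
Trapped volume = 467.68 × 0.3084 = 144.23 mL.

144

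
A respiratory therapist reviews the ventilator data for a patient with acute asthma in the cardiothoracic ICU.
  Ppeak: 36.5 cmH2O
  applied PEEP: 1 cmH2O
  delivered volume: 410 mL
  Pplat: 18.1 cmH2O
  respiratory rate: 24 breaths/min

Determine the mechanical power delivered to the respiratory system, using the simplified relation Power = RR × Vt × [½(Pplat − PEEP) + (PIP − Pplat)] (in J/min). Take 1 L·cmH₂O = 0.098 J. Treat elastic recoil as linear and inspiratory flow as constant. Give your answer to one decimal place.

26.0

Per-breath work = Vt × [½(Pplat−PEEP) + (PIP−Pplat)] = 0.410 × [0.5×17.1 + 18.4] = 0.410 × 26.95 = 11.05 L·cmH2O.
Power = 24 × 11.05 = 265.2 L·cmH2O/min.
× 0.098 J/(L·cmH2O) → 25.99 J/min.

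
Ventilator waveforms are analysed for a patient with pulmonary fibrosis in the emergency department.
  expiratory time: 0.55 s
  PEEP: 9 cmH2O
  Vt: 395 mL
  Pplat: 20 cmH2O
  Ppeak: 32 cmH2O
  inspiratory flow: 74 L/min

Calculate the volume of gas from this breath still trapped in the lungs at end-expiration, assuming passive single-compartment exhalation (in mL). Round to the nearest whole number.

Flow: 74 L/min ÷ 60 = 1.2333 L/s.
R = (PIP − Pplat)/V̇ = (32 − 20) / 1.2333 = 12.0/1.2333 = 9.73 cmH2O·s/L.
C = Vt/(Pplat − PEEP) = 395.0 / (20 − 9) = 395.0/11.0 = 35.909 mL/cmH2O.
τ = R × C = 9.73 × 0.03591 L/cmH2O = 0.3494 s.
Fraction remaining = e^(−Te/τ) = e^(−0.55/0.3494) = 0.2072.
Trapped volume = 395.0 × 0.2072 = 81.844 mL.

82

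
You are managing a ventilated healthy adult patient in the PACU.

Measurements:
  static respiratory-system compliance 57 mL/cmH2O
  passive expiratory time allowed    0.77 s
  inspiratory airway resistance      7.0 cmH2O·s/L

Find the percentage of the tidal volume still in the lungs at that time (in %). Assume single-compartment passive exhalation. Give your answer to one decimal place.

14.5

τ = R × C = 7.0 × 57 mL/cmH2O = 7.0 × 0.057 L/cmH2O = 0.399 s.
Passive exhalation: V(t)/V₀ = e^(−t/τ) = e^(−0.77/0.399) = 0.1452.
Fraction remaining = 0.1452 → 14.52%.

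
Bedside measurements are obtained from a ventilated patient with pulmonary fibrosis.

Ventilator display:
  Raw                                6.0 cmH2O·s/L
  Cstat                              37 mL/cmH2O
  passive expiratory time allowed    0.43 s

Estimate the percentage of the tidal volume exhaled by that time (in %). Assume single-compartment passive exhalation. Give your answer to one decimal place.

τ = R × C = 6.0 × 37 mL/cmH2O = 6.0 × 0.037 L/cmH2O = 0.222 s.
Passive exhalation: V(t)/V₀ = e^(−t/τ) = e^(−0.43/0.222) = 0.1441.
Fraction exhaled = 1 − 0.1441 = 0.8559 → 85.59%.

85.6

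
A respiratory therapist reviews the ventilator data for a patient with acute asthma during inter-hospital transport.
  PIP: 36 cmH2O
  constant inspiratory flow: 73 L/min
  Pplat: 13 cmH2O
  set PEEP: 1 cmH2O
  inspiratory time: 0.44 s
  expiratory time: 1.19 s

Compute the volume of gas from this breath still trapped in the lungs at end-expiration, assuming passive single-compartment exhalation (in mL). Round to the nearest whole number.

131

Flow: 73 L/min ÷ 60 = 1.2167 L/s.
Vt = flow × Ti = 1.2167 L/s × 0.44 s × 1000 mL/L = 535.35 mL.
R = (PIP − Pplat)/V̇ = (36 − 13) / 1.2167 = 23.0/1.2167 = 18.904 cmH2O·s/L.
C = Vt/(Pplat − PEEP) = 535.35 / (13 − 1) = 535.35/12.0 = 44.613 mL/cmH2O.
τ = R × C = 18.904 × 0.04461 L/cmH2O = 0.8433 s.
Fraction remaining = e^(−Te/τ) = e^(−1.19/0.8433) = 0.2439.
Trapped volume = 535.35 × 0.2439 = 130.57 mL.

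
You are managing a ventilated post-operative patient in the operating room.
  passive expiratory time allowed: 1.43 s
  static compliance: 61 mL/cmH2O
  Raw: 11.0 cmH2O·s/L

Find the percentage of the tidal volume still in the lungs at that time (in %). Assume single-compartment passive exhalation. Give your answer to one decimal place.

τ = R × C = 11.0 × 61 mL/cmH2O = 11.0 × 0.061 L/cmH2O = 0.671 s.
Passive exhalation: V(t)/V₀ = e^(−t/τ) = e^(−1.43/0.671) = 0.1187.
Fraction remaining = 0.1187 → 11.87%.

11.9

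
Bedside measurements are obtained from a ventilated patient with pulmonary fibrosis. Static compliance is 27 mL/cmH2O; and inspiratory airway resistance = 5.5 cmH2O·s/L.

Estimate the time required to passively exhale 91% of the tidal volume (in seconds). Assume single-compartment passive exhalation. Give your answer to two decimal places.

τ = R × C = 5.5 × 27 mL/cmH2O = 5.5 × 0.027 L/cmH2O = 0.1485 s.
Exhaled fraction f = 1 − e^(−t/τ) → t = −τ·ln(1 − f) = −0.1485·ln(0.09) = 0.3576 s.

0.36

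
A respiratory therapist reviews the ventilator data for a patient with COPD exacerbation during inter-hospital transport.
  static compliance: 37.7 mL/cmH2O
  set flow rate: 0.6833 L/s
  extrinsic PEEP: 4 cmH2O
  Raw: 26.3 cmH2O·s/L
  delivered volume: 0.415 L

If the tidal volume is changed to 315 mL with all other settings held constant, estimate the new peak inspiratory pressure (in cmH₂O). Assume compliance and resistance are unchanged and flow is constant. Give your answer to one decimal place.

PIP = Vt/C + R·V̇ + PEEP (constant-flow equation of motion).
Only the elastic term changes: ΔPIP = ΔVt / C = (315 − 415) / 37.7 = -2.653 cmH2O.
Original PIP = 415/37.7 + 26.3×0.6833 + 4 = 32.979 cmH2O; new PIP = 32.979 + (-2.653) = 30.326 cmH2O.

30.3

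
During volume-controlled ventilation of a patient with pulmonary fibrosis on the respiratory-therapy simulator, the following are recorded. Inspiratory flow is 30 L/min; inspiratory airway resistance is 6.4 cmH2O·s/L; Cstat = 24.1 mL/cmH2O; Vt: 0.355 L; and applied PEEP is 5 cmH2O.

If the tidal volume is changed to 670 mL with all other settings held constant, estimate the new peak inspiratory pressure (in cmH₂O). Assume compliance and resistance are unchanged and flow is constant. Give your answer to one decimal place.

Flow: 30 L/min ÷ 60 = 0.5 L/s.
PIP = Vt/C + R·V̇ + PEEP (constant-flow equation of motion).
Only the elastic term changes: ΔPIP = ΔVt / C = (670 − 355) / 24.1 = 13.071 cmH2O.
Original PIP = 355/24.1 + 6.4×0.5 + 5 = 22.93 cmH2O; new PIP = 22.93 + (13.071) = 36.001 cmH2O.

36.0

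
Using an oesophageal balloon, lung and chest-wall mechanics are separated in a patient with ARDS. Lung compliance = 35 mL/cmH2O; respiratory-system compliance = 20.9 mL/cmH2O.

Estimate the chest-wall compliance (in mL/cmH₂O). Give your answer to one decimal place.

51.9

1/Ccw = 1/Crs − 1/CL.
1/Ccw = 1/20.9 − 1/35 = 0.01928.
Ccw = 51.867 mL/cmH2O.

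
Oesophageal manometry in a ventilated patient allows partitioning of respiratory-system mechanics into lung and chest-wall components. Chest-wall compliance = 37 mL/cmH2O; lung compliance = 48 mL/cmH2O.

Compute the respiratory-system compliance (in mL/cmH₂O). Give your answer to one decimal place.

Lung and chest wall are elastances in series: 1/Crs = 1/CL + 1/Ccw.
1/Crs = 1/48 + 1/37 = 0.04786.
Crs = 20.894 mL/cmH2O.

20.9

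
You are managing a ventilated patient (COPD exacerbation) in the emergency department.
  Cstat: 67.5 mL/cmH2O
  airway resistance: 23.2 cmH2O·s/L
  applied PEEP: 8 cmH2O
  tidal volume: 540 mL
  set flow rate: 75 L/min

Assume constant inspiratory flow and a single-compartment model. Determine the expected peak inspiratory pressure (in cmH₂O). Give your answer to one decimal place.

Flow: 75 L/min ÷ 60 = 1.25 L/s.
Equation of motion (constant flow): PIP = Vt/C + R·V̇ + PEEP.
PIP = 540/67.5 + 23.2×1.25 + 8 = 8.0 + 29.0 + 8 = 45.0 cmH2O.

45.0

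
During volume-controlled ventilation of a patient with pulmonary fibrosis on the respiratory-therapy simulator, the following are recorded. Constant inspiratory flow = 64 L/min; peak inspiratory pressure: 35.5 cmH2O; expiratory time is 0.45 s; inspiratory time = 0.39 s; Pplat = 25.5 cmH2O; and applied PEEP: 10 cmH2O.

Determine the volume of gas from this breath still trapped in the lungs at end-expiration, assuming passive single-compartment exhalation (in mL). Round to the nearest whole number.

Flow: 64 L/min ÷ 60 = 1.0667 L/s.
Vt = flow × Ti = 1.0667 L/s × 0.39 s × 1000 mL/L = 416.01 mL.
R = (PIP − Pplat)/V̇ = (35.5 − 25.5) / 1.0667 = 10.0/1.0667 = 9.375 cmH2O·s/L.
C = Vt/(Pplat − PEEP) = 416.01 / (25.5 − 10) = 416.01/15.5 = 26.839 mL/cmH2O.
τ = R × C = 9.375 × 0.02684 L/cmH2O = 0.2516 s.
Fraction remaining = e^(−Te/τ) = e^(−0.45/0.2516) = 0.1672.
Trapped volume = 416.01 × 0.1672 = 69.557 mL.

70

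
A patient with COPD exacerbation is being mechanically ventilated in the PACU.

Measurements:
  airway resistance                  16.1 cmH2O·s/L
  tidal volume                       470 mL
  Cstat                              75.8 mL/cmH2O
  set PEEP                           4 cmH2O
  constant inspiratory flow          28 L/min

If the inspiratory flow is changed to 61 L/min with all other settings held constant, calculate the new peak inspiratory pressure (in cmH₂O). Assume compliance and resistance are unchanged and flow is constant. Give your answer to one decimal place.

26.6

Flow: 28 L/min ÷ 60 = 0.4667 L/s.
New flow: 61 L/min ÷ 60 = 1.0167 L/s.
PIP = Vt/C + R·V̇ + PEEP (constant-flow equation of motion).
Only the resistive term changes: ΔPIP = R × ΔV̇ = 16.1 × (1.0167 − 0.4667) = 16.1 × 0.55 = 8.855 cmH2O.
Original PIP = 470/75.8 + 16.1×0.4667 + 4 = 17.714 cmH2O; new PIP = 17.714 + (8.855) = 26.569 cmH2O.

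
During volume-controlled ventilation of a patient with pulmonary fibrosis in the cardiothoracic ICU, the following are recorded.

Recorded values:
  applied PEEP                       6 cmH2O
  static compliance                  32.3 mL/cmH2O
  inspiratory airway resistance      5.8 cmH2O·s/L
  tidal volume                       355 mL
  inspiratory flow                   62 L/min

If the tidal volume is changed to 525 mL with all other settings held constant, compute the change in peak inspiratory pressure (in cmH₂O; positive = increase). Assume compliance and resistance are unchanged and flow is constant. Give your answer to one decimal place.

5.3

PIP = Vt/C + R·V̇ + PEEP (constant-flow equation of motion).
Only the elastic term changes: ΔPIP = ΔVt / C = (525 − 355) / 32.3 = 5.263 cmH2O.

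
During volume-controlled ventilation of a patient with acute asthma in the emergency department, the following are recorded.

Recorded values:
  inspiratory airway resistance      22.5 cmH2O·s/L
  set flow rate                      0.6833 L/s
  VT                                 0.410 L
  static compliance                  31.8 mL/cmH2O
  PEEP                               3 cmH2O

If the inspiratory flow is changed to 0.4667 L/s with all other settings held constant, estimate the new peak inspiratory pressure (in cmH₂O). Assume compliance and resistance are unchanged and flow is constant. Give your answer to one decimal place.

PIP = Vt/C + R·V̇ + PEEP (constant-flow equation of motion).
Only the resistive term changes: ΔPIP = R × ΔV̇ = 22.5 × (0.4667 − 0.6833) = 22.5 × -0.2166 = -4.874 cmH2O.
Original PIP = 410/31.8 + 22.5×0.6833 + 3 = 31.267 cmH2O; new PIP = 31.267 + (-4.874) = 26.393 cmH2O.

26.4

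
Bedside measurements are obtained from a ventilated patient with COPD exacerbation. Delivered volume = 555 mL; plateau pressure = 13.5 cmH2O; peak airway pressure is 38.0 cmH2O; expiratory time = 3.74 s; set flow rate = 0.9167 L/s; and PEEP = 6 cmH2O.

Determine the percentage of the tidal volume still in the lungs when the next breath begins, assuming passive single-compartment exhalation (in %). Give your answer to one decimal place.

15.1

R = (PIP − Pplat)/V̇ = (38.0 − 13.5) / 0.9167 = 24.5/0.9167 = 26.726 cmH2O·s/L.
C = Vt/(Pplat − PEEP) = 555.0 / (13.5 − 6) = 555.0/7.5 = 74.0 mL/cmH2O.
τ = R × C = 26.726 × 0.074 L/cmH2O = 1.978 s.
Fraction remaining at end-expiration = e^(−Te/τ) = e^(−3.74/1.978) = 0.151 → 15.1%.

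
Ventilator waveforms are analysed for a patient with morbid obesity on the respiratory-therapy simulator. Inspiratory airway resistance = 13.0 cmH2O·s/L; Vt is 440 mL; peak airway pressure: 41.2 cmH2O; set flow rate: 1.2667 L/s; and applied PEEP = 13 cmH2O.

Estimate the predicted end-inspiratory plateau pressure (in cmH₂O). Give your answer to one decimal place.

24.7

Pplat = PIP − Raw × flow = 41.2 − 13.0 × 1.2667 = 41.2 − 16.467 = 24.733 cmH2O.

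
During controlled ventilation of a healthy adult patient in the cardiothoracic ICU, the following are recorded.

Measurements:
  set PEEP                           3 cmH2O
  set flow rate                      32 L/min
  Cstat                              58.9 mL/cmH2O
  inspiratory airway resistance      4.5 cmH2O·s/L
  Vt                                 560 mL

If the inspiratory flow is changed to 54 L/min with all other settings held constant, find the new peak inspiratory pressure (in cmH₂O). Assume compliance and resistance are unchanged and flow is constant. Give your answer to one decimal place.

Flow: 32 L/min ÷ 60 = 0.5333 L/s.
New flow: 54 L/min ÷ 60 = 0.9 L/s.
PIP = Vt/C + R·V̇ + PEEP (constant-flow equation of motion).
Only the resistive term changes: ΔPIP = R × ΔV̇ = 4.5 × (0.9 − 0.5333) = 4.5 × 0.3667 = 1.65 cmH2O.
Original PIP = 560/58.9 + 4.5×0.5333 + 3 = 14.907 cmH2O; new PIP = 14.907 + (1.65) = 16.557 cmH2O.

16.6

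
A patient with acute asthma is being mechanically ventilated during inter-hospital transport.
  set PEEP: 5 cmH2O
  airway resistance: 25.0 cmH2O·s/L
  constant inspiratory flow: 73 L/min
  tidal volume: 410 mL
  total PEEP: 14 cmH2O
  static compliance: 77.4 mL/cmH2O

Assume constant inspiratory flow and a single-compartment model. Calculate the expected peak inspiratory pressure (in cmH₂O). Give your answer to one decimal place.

Flow: 73 L/min ÷ 60 = 1.2167 L/s.
Total PEEP = 14 cmH2O (set 5 + intrinsic 9); this is the baseline alveolar pressure.
Equation of motion (constant flow): PIP = Vt/C + R·V̇ + PEEP.
PIP = 410/77.4 + 25.0×1.2167 + 14 = 5.297 + 30.418 + 14 = 49.715 cmH2O.

49.7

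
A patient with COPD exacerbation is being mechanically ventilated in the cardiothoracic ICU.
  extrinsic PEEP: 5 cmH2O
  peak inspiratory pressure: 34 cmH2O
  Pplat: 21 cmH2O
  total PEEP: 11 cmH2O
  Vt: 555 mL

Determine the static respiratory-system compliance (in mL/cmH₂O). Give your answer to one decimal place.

55.5

End-expiratory occlusion gives total PEEP = 11 cmH2O (intrinsic PEEP = 11 − 5 = 6). Use total PEEP for the elastic gradient.
Cstat = Vt / (Pplat − PEEPtotal) = 555 / (21 − 11) = 555 / 10.0 = 55.5 mL/cmH2O.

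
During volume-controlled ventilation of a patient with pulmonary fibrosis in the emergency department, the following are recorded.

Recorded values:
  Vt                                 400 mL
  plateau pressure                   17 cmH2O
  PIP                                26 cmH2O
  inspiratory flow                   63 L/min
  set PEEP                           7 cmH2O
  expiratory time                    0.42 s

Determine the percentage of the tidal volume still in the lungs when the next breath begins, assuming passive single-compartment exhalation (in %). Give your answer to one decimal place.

Flow: 63 L/min ÷ 60 = 1.05 L/s.
R = (PIP − Pplat)/V̇ = (26 − 17) / 1.05 = 9.0/1.05 = 8.571 cmH2O·s/L.
C = Vt/(Pplat − PEEP) = 400.0 / (17 − 7) = 400.0/10.0 = 40.0 mL/cmH2O.
τ = R × C = 8.571 × 0.04 L/cmH2O = 0.3428 s.
Fraction remaining at end-expiration = e^(−Te/τ) = e^(−0.42/0.3428) = 0.2937 → 29.37%.

29.4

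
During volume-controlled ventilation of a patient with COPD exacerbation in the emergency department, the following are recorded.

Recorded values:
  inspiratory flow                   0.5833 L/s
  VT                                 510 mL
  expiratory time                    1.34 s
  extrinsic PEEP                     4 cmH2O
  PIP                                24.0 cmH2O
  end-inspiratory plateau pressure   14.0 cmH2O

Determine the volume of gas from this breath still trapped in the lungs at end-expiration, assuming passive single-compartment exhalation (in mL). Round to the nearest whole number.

R = (PIP − Pplat)/V̇ = (24.0 − 14.0) / 0.5833 = 10.0/0.5833 = 17.144 cmH2O·s/L.
C = Vt/(Pplat − PEEP) = 510.0 / (14.0 − 4) = 510.0/10.0 = 51.0 mL/cmH2O.
τ = R × C = 17.144 × 0.051 L/cmH2O = 0.8743 s.
Fraction remaining = e^(−Te/τ) = e^(−1.34/0.8743) = 0.216.
Trapped volume = 510.0 × 0.216 = 110.16 mL.

110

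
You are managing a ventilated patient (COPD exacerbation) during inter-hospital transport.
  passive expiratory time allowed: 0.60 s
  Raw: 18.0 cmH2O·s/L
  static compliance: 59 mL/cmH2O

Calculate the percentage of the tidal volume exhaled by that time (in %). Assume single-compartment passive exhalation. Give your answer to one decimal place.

43.2

τ = R × C = 18.0 × 59 mL/cmH2O = 18.0 × 0.059 L/cmH2O = 1.062 s.
Passive exhalation: V(t)/V₀ = e^(−t/τ) = e^(−0.60/1.062) = 0.5684.
Fraction exhaled = 1 − 0.5684 = 0.4316 → 43.16%.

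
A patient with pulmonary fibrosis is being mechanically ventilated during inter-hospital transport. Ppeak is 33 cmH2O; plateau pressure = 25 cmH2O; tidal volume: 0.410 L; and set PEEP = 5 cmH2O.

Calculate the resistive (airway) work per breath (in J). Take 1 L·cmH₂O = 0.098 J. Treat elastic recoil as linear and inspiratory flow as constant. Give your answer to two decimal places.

0.32

With constant inspiratory flow the resistive pressure is constant at PIP − Pplat = 33 − 25 = 8.0 cmH2O, so resistive work = 8.0 × 0.410 = 3.28 L·cmH2O.
× 0.098 J/(L·cmH2O) → 0.3214 J.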